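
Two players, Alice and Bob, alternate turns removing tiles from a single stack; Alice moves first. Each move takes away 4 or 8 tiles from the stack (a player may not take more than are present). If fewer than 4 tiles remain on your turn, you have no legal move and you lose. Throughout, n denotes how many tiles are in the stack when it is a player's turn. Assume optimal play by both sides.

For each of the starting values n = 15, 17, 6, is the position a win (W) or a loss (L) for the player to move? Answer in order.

15: L, 17: W, 6: W

Classify positions by backward induction: terminal positions (no move available) are L. From any other position, the mover wins iff some move reaches an L.
n=0: no move → L
n=1: no move → L
n=2: no move → L
n=3: no move → L
n=4: W (go to 0, an L position)
n=5: W (go to 1, an L position)
n=6: W (go to 2, an L position)
n=7: W (go to 3, an L position)
n=8: W (go to 0, an L position)
n=9: W (go to 1, an L position)
n=10: W (go to 2, an L position)
n=11: W (go to 3, an L position)
n=12: L (options 8(W), 4(W) are all W)
n=13: L (options 9(W), 5(W) are all W)
n=14: L (options 10(W), 6(W) are all W)
n=15: L (options 11(W), 7(W) are all W)
n=16: W (go to 12, an L position)
n=17: W (go to 13, an L position)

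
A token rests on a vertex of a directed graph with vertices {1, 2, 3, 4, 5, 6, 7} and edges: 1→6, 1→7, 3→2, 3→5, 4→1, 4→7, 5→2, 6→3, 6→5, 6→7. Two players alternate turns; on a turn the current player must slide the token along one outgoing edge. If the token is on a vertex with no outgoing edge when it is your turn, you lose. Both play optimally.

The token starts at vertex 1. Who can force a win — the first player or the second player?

The first player wins.

Classify positions by backward induction: terminal positions (no move available) are L. From any other position, the mover wins iff some move reaches an L.
Every edge goes from a vertex to one that appears earlier in the order 7, 2, 5, 3, 6, 1, 4, so processing vertices in that order labels each vertex after all of its successors.
7: no outgoing edge → L
2: no outgoing edge → L
5: →2(L), so W
3: →2(L), so W
6: →7(L), so W
1: →7(L), so W
4: →7(L), so W
From 1 the player to move can move to 7, reaching an L position.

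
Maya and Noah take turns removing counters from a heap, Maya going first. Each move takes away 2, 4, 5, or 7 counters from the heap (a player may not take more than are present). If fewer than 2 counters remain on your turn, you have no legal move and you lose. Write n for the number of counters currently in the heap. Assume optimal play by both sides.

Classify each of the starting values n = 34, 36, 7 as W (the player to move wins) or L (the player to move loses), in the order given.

34: W, 36: L, 7: W

Classify positions by backward induction: terminal positions (no move available) are L. From any other position, the mover wins iff some move reaches an L.
n=0: no move → L
n=1: no move → L
n=2: →0(L), so W
n=3: →1(L), so W
n=4: →0(L), so W
n=5: →1(L), so W
n=6: →1(L), so W
n=7: →0(L), so W
n=8: →1(L), so W
n=9: →7(W), 5(W), 4(W), 2(W) — all W, so L
n=10: →8(W), 6(W), 5(W), 3(W) — all W, so L
n=11: →9(L), so W
n=12: →10(L), so W
n=13: →9(L), so W
n=14: →10(L), so W
n=15: →10(L), so W
n=16: →9(L), so W
n=17: →10(L), so W
n=18: →16(W), 14(W), 13(W), 11(W) — all W, so L
n=19: →17(W), 15(W), 14(W), 12(W) — all W, so L
n=20: →18(L), so W
n=21: →19(L), so W
n=22: →18(L), so W
n=23: →19(L), so W
n=24: →19(L), so W
n=25: →18(L), so W
n=26: →19(L), so W
n=27: →25(W), 23(W), 22(W), 20(W) — all W, so L
n=28: →26(W), 24(W), 23(W), 21(W) — all W, so L
n=29: →27(L), so W
n=30: →28(L), so W
n=31: →27(L), so W
n=32: →28(L), so W
n=33: →28(L), so W
n=34: →27(L), so W
n=35: →28(L), so W
n=36: →34(W), 32(W), 31(W), 29(W) — all W, so L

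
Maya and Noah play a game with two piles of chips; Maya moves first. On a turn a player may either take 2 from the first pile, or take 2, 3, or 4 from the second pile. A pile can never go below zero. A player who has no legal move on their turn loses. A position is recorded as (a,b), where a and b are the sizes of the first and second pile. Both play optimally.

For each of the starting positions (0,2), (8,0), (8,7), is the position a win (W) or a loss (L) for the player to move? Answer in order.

Classify positions by backward induction: terminal positions (no move available) are L. From any other position, the mover wins iff some move reaches an L.
No move ever increases a pile, so every position that can arise here has a ≤ 8 and b ≤ 7; it is enough to label the cells with 0 ≤ a ≤ 8 and 0 ≤ b ≤ 7.
Every move lowers a or b (never raises either), so fill the grid row by row in increasing a, and left to right within a row: each cell's successors are then already labelled.
      b=0  b=1  b=2  b=3  b=4  b=5  b=6  b=7
a=0:    L    L    W    W    W    W    L    L
a=1:    L    L    W    W    W    W    L    L
a=2:    W    W    L    L    W    W    W    W
a=3:    W    W    L    L    W    W    W    W
a=4:    L    L    W    W    W    W    L    L
a=5:    L    L    W    W    W    W    L    L
a=6:    W    W    L    L    W    W    W    W
a=7:    W    W    L    L    W    W    W    W
a=8:    L    L    W    W    W    W    L    L
Cells with no legal move (terminal, hence L): (0,0), (0,1), (1,0), (1,1).
The remaining L cells, each justified by listing all of its moves:
(0,6): only reaches (0,4)(W), (0,3)(W), (0,2)(W), all W → L
(0,7): only reaches (0,5)(W), (0,4)(W), (0,3)(W), all W → L
(1,6): only reaches (1,4)(W), (1,3)(W), (1,2)(W), all W → L
(1,7): only reaches (1,5)(W), (1,4)(W), (1,3)(W), all W → L
(2,2): only reaches (0,2)(W), (2,0)(W), all W → L
(2,3): only reaches (0,3)(W), (2,1)(W), (2,0)(W), all W → L
(3,2): only reaches (1,2)(W), (3,0)(W), all W → L
(3,3): only reaches (1,3)(W), (3,1)(W), (3,0)(W), all W → L
(4,0): only reaches (2,0)(W), which is W → L
(4,1): only reaches (2,1)(W), which is W → L
(4,6): only reaches (2,6)(W), (4,4)(W), (4,3)(W), (4,2)(W), all W → L
(4,7): only reaches (2,7)(W), (4,5)(W), (4,4)(W), (4,3)(W), all W → L
(5,0): only reaches (3,0)(W), which is W → L
(5,1): only reaches (3,1)(W), which is W → L
(5,6): only reaches (3,6)(W), (5,4)(W), (5,3)(W), (5,2)(W), all W → L
(5,7): only reaches (3,7)(W), (5,5)(W), (5,4)(W), (5,3)(W), all W → L
(6,2): only reaches (4,2)(W), (6,0)(W), all W → L
(6,3): only reaches (4,3)(W), (6,1)(W), (6,0)(W), all W → L
(7,2): only reaches (5,2)(W), (7,0)(W), all W → L
(7,3): only reaches (5,3)(W), (7,1)(W), (7,0)(W), all W → L
(8,0): only reaches (6,0)(W), which is W → L
(8,1): only reaches (6,1)(W), which is W → L
(8,6): only reaches (6,6)(W), (8,4)(W), (8,3)(W), (8,2)(W), all W → L
(8,7): only reaches (6,7)(W), (8,5)(W), (8,4)(W), (8,3)(W), all W → L
Every other cell has at least one move into one of the L cells above, so it is W.
(0,2): the move to (0,0) reaches an L cell, so W
(8,0): one of the L cells justified above, so L
(8,7): one of the L cells justified above, so L

(0,2): W, (8,0): L, (8,7): L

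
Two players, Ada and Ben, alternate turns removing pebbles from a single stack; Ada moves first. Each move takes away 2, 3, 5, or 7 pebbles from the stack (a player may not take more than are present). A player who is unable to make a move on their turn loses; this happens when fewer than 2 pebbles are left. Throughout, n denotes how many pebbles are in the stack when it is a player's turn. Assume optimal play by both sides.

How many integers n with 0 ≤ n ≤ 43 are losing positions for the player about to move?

Build the W/L table. Terminal = L. A non-terminal position is W if it has a move to some L; otherwise it is L.
n=0: no move → L
n=1: no move → L
n=2: reaches L-position 0 → W
n=3: reaches L-position 1 → W
n=4: reaches L-position 1 → W
n=5: reaches L-position 0 → W
n=6: reaches L-position 1 → W
n=7: reaches L-position 0 → W
n=8: reaches L-position 1 → W
n=9: only reaches 7(W), 6(W), 4(W), 2(W), all W → L
n=10: only reaches 8(W), 7(W), 5(W), 3(W), all W → L
n=11: reaches L-position 9 → W
n=12: reaches L-position 10 → W
n=13: reaches L-position 10 → W
n=14: reaches L-position 9 → W
n=15: reaches L-position 10 → W
n=16: reaches L-position 9 → W
n=17: reaches L-position 10 → W
n=18: only reaches 16(W), 15(W), 13(W), 11(W), all W → L
n=19: only reaches 17(W), 16(W), 14(W), 12(W), all W → L
n=20: reaches L-position 18 → W
n=21: reaches L-position 19 → W
n=22: reaches L-position 19 → W
n=23: reaches L-position 18 → W
n=24: reaches L-position 19 → W
n=25: reaches L-position 18 → W
n=26: reaches L-position 19 → W
n=27: only reaches 25(W), 24(W), 22(W), 20(W), all W → L
n=28: only reaches 26(W), 25(W), 23(W), 21(W), all W → L
n=29: reaches L-position 27 → W
n=30: reaches L-position 28 → W
n=31: reaches L-position 28 → W
n=32: reaches L-position 27 → W
n=33: reaches L-position 28 → W
n=34: reaches L-position 27 → W
n=35: reaches L-position 28 → W
n=36: only reaches 34(W), 33(W), 31(W), 29(W), all W → L
n=37: only reaches 35(W), 34(W), 32(W), 30(W), all W → L
n=38: reaches L-position 36 → W
n=39: reaches L-position 37 → W
n=40: reaches L-position 37 → W
n=41: reaches L-position 36 → W
n=42: reaches L-position 37 → W
n=43: reaches L-position 36 → W
L entries with 0 ≤ n ≤ 43: n = 0, 1, 9, 10, 18, 19, 27, 28, 36, 37; that makes 10.

10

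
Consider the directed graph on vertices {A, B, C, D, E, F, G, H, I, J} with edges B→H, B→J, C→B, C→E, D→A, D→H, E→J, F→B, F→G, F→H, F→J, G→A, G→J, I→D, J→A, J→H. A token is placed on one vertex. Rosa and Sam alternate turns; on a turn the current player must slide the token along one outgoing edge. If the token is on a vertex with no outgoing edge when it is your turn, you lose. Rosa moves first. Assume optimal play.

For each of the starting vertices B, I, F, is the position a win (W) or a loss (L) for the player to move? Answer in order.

B: W, I: L, F: W

Compute win/loss labels from the base case upward. A position with no move is L. Any other position is W if it can reach an L in one move, else L.
Every edge goes from a vertex to one that appears earlier in the order H, A, D, J, I, E, B, G, F, C, so processing vertices in that order labels each vertex after all of its successors.
H: no outgoing edge → L
A: no outgoing edge → L
D: reaches L-position A → W
J: reaches L-position A → W
I: only reaches D(W), which is W → L
E: only reaches J(W), which is W → L
B: reaches L-position H → W
G: reaches L-position A → W
F: reaches L-position H → W
C: reaches L-position E → W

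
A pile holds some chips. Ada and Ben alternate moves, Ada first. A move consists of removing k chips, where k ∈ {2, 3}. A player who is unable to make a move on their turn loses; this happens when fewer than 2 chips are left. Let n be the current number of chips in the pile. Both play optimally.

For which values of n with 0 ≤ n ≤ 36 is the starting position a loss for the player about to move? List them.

0, 1, 5, 6, 10, 11, 15, 16, 20, 21, 25, 26, 30, 31, 35, 36

Classify positions by backward induction: terminal positions (no move available) are L. From any other position, the mover wins iff some move reaches an L.
n=0: no move → L
n=1: no move → L
n=2: →0(L), so W
n=3: →1(L), so W
n=4: →1(L), so W
n=5: →3(W), 2(W) — all W, so L
n=6: →4(W), 3(W) — all W, so L
n=7: →5(L), so W
n=8: →6(L), so W
n=9: →6(L), so W
n=10: →8(W), 7(W) — all W, so L
n=11: →9(W), 8(W) — all W, so L
n=12: →10(L), so W
n=13: →11(L), so W
n=14: →11(L), so W
n=15: →13(W), 12(W) — all W, so L
n=16: →14(W), 13(W) — all W, so L
n=17: →15(L), so W
n=18: →16(L), so W
n=19: →16(L), so W
n=20: →18(W), 17(W) — all W, so L
n=21: →19(W), 18(W) — all W, so L
n=22: →20(L), so W
n=23: →21(L), so W
n=24: →21(L), so W
n=25: →23(W), 22(W) — all W, so L
n=26: →24(W), 23(W) — all W, so L
n=27: →25(L), so W
n=28: →26(L), so W
n=29: →26(L), so W
n=30: →28(W), 27(W) — all W, so L
n=31: →29(W), 28(W) — all W, so L
n=32: →30(L), so W
n=33: →31(L), so W
n=34: →31(L), so W
n=35: →33(W), 32(W) — all W, so L
n=36: →34(W), 33(W) — all W, so L
Reading off the rows marked L gives the requested list; there are 16 such values of n.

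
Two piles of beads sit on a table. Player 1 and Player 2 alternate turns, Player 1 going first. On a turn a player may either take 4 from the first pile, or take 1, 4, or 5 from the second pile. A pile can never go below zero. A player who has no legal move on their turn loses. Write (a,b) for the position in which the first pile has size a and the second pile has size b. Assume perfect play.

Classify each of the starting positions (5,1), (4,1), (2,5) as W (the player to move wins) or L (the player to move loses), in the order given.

Positions with no move are L. A position that does have a move is losing for the player to move precisely when every available move leads to a winning position for the opponent. Fill in the labels:
No move ever increases a pile, so every position that can arise here has a ≤ 5 and b ≤ 5; it is enough to label the cells with 0 ≤ a ≤ 5 and 0 ≤ b ≤ 5.
Every move lowers a or b (never raises either), so fill the grid row by row in increasing a, and left to right within a row: each cell's successors are then already labelled.
      b=0  b=1  b=2  b=3  b=4  b=5
a=0:    L    W    L    W    W    W
a=1:    L    W    L    W    W    W
a=2:    L    W    L    W    W    W
a=3:    L    W    L    W    W    W
a=4:    W    L    W    L    W    W
a=5:    W    L    W    L    W    W
Cells with no legal move (terminal, hence L): (0,0), (1,0), (2,0), (3,0).
The remaining L cells, each justified by listing all of its moves:
(0,2): L (sole option (0,1)(W) is W)
(1,2): L (sole option (1,1)(W) is W)
(2,2): L (sole option (2,1)(W) is W)
(3,2): L (sole option (3,1)(W) is W)
(4,1): L (options (0,1)(W), (4,0)(W) are all W)
(4,3): L (options (0,3)(W), (4,2)(W) are all W)
(5,1): L (options (1,1)(W), (5,0)(W) are all W)
(5,3): L (options (1,3)(W), (5,2)(W) are all W)
Every other cell has at least one move into one of the L cells above, so it is W.
(5,1): one of the L cells justified above, so L
(4,1): one of the L cells justified above, so L
(2,5): the move to (2,0) reaches an L cell, so W

(5,1): L, (4,1): L, (2,5): W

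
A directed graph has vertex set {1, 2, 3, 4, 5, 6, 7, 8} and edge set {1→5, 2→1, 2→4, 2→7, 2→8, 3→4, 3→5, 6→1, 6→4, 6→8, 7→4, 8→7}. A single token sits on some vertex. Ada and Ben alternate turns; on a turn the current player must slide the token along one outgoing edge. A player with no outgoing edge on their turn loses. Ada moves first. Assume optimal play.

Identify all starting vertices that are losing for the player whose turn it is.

Work bottom-up. With no move the player to move loses. Otherwise the position is W if at least one move leads to an L position for the opponent, and L if every move leads to a W.
Every edge goes from a vertex to one that appears earlier in the order 5, 4, 1, 3, 7, 8, 6, 2, so processing vertices in that order labels each vertex after all of its successors.
5: no outgoing edge → L
4: no outgoing edge → L
1: →5(L), so W
3: →4(L), so W
7: →4(L), so W
8: →7(W) only, which is W, so L
6: →8(L), so W
2: →8(L), so W
Reading off the rows marked L gives the requested list; there are 3 such vertices.

4, 5, 8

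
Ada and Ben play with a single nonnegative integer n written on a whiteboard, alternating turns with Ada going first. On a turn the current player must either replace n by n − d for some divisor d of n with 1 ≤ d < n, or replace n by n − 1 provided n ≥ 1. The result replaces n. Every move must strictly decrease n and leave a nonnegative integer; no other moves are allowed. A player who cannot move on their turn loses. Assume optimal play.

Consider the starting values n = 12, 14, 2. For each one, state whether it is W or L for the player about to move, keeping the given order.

Use the standard recursion: the mover loses at a terminal position; elsewhere, the mover wins exactly when some move hands the opponent an L position.
n=0: no move → L
n=1: can move to 0, which is L ⇒ W
n=2: the only move is to 1(W), a W ⇒ L
n=3: can move to 2, which is L ⇒ W
n=4: can move to 2, which is L ⇒ W
n=5: the only move is to 4(W), a W ⇒ L
n=6: can move to 5, which is L ⇒ W
n=7: the only move is to 6(W), a W ⇒ L
n=8: can move to 7, which is L ⇒ W
n=9: moves to 6(W), 8(W); every one is W ⇒ L
n=10: can move to 5, which is L ⇒ W
n=11: the only move is to 10(W), a W ⇒ L
n=12: can move to 9, which is L ⇒ W
n=13: the only move is to 12(W), a W ⇒ L
n=14: can move to 7, which is L ⇒ W

12: W, 14: W, 2: L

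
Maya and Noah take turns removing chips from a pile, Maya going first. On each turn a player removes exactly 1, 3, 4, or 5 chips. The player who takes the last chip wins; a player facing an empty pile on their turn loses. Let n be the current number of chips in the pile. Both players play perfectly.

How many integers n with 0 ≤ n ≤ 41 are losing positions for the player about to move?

11

Use the standard recursion: the mover loses at a terminal position; elsewhere, the mover wins exactly when some move hands the opponent an L position.
n=0: no move → L
n=1: reaches L-position 0 → W
n=2: only reaches 1(W), which is W → L
n=3: reaches L-position 2 → W
n=4: reaches L-position 0 → W
n=5: reaches L-position 2 → W
n=6: reaches L-position 2 → W
n=7: reaches L-position 2 → W
n=8: only reaches 7(W), 5(W), 4(W), 3(W), all W → L
n=9: reaches L-position 8 → W
n=10: only reaches 9(W), 7(W), 6(W), 5(W), all W → L
n=11: reaches L-position 10 → W
n=12: reaches L-position 8 → W
n=13: reaches L-position 10 → W
n=14: reaches L-position 10 → W
n=15: reaches L-position 10 → W
n=16: only reaches 15(W), 13(W), 12(W), 11(W), all W → L
n=17: reaches L-position 16 → W
n=18: only reaches 17(W), 15(W), 14(W), 13(W), all W → L
n=19: reaches L-position 18 → W
n=20: reaches L-position 16 → W
n=21: reaches L-position 18 → W
n=22: reaches L-position 18 → W
n=23: reaches L-position 18 → W
n=24: only reaches 23(W), 21(W), 20(W), 19(W), all W → L
n=25: reaches L-position 24 → W
n=26: only reaches 25(W), 23(W), 22(W), 21(W), all W → L
n=27: reaches L-position 26 → W
n=28: reaches L-position 24 → W
n=29: reaches L-position 26 → W
n=30: reaches L-position 26 → W
n=31: reaches L-position 26 → W
n=32: only reaches 31(W), 29(W), 28(W), 27(W), all W → L
n=33: reaches L-position 32 → W
n=34: only reaches 33(W), 31(W), 30(W), 29(W), all W → L
n=35: reaches L-position 34 → W
n=36: reaches L-position 32 → W
n=37: reaches L-position 34 → W
n=38: reaches L-position 34 → W
n=39: reaches L-position 34 → W
n=40: only reaches 39(W), 37(W), 36(W), 35(W), all W → L
n=41: reaches L-position 40 → W
L entries with 0 ≤ n ≤ 41: n = 0, 2, 8, 10, 16, 18, 24, 26, 32, 34, 40; that makes 11.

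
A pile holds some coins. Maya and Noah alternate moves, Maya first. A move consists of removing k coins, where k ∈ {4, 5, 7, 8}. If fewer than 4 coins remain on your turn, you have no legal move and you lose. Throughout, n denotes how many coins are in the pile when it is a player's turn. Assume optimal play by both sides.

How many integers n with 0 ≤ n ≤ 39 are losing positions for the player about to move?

16

Use the standard recursion: the mover loses at a terminal position; elsewhere, the mover wins exactly when some move hands the opponent an L position.
n=0: no move → L
n=1: no move → L
n=2: no move → L
n=3: no move → L
n=4: can move to 0, which is L ⇒ W
n=5: can move to 1, which is L ⇒ W
n=6: can move to 2, which is L ⇒ W
n=7: can move to 3, which is L ⇒ W
n=8: can move to 3, which is L ⇒ W
n=9: can move to 2, which is L ⇒ W
n=10: can move to 3, which is L ⇒ W
n=11: can move to 3, which is L ⇒ W
n=12: moves to 8(W), 7(W), 5(W), 4(W); every one is W ⇒ L
n=13: moves to 9(W), 8(W), 6(W), 5(W); every one is W ⇒ L
n=14: moves to 10(W), 9(W), 7(W), 6(W); every one is W ⇒ L
n=15: moves to 11(W), 10(W), 8(W), 7(W); every one is W ⇒ L
n=16: can move to 12, which is L ⇒ W
n=17: can move to 13, which is L ⇒ W
n=18: can move to 14, which is L ⇒ W
n=19: can move to 15, which is L ⇒ W
n=20: can move to 15, which is L ⇒ W
n=21: can move to 14, which is L ⇒ W
n=22: can move to 15, which is L ⇒ W
n=23: can move to 15, which is L ⇒ W
n=24: moves to 20(W), 19(W), 17(W), 16(W); every one is W ⇒ L
n=25: moves to 21(W), 20(W), 18(W), 17(W); every one is W ⇒ L
n=26: moves to 22(W), 21(W), 19(W), 18(W); every one is W ⇒ L
n=27: moves to 23(W), 22(W), 20(W), 19(W); every one is W ⇒ L
n=28: can move to 24, which is L ⇒ W
n=29: can move to 25, which is L ⇒ W
n=30: can move to 26, which is L ⇒ W
n=31: can move to 27, which is L ⇒ W
n=32: can move to 27, which is L ⇒ W
n=33: can move to 26, which is L ⇒ W
n=34: can move to 27, which is L ⇒ W
n=35: can move to 27, which is L ⇒ W
n=36: moves to 32(W), 31(W), 29(W), 28(W); every one is W ⇒ L
n=37: moves to 33(W), 32(W), 30(W), 29(W); every one is W ⇒ L
n=38: moves to 34(W), 33(W), 31(W), 30(W); every one is W ⇒ L
n=39: moves to 35(W), 34(W), 32(W), 31(W); every one is W ⇒ L
L entries with 0 ≤ n ≤ 39: n = 0, 1, 2, 3, 12, 13, 14, 15, 24, 25, 26, 27, 36, 37, 38, 39; that makes 16.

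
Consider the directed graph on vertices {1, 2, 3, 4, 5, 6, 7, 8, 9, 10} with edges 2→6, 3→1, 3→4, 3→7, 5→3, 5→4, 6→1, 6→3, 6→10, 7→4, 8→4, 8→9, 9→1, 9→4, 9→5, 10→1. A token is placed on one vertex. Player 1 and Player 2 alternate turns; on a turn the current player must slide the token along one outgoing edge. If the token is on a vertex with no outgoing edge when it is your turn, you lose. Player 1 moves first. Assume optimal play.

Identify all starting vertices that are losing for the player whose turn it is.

1, 2, 4

Label each position W (a win for the player to move) or L (a loss). A position with no legal move is L; any other position is W exactly when some move reaches an L, and L when every move reaches a W.
Every edge goes from a vertex to one that appears earlier in the order 4, 1, 7, 3, 10, 6, 5, 2, 9, 8, so processing vertices in that order labels each vertex after all of its successors.
4: no outgoing edge → L
1: no outgoing edge → L
7: W (go to 4, an L position)
3: W (go to 1, an L position)
10: W (go to 1, an L position)
6: W (go to 1, an L position)
5: W (go to 4, an L position)
2: L (sole option 6(W) is W)
9: W (go to 1, an L position)
8: W (go to 4, an L position)
Reading off the rows marked L gives the requested list; there are 3 such vertices.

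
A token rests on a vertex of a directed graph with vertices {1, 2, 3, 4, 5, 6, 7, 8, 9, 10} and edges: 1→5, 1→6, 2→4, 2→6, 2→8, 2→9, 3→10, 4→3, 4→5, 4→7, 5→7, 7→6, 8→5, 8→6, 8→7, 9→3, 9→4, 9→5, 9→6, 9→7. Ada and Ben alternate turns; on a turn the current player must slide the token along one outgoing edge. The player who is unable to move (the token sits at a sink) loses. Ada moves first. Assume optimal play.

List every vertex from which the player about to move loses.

Use the standard recursion: the mover loses at a terminal position; elsewhere, the mover wins exactly when some move hands the opponent an L position.
Every edge goes from a vertex to one that appears earlier in the order 6, 10, 7, 3, 5, 4, 8, 1, 9, 2, so processing vertices in that order labels each vertex after all of its successors.
6: no outgoing edge → L
10: no outgoing edge → L
7: can move to 6, which is L ⇒ W
3: can move to 10, which is L ⇒ W
5: the only move is to 7(W), a W ⇒ L
4: can move to 5, which is L ⇒ W
8: can move to 5, which is L ⇒ W
1: can move to 5, which is L ⇒ W
9: can move to 5, which is L ⇒ W
2: can move to 6, which is L ⇒ W
Reading off the rows marked L gives the requested list; there are 3 such vertices.

5, 6, 10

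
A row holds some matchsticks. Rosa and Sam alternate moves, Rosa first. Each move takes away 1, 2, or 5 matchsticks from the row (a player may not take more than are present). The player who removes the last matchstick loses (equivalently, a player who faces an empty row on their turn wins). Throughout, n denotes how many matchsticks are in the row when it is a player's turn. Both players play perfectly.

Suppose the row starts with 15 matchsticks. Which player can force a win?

Work bottom-up. With no move the player to move wins. Otherwise the position is W if at least one move leads to an L position for the opponent, and L if every move leads to a W.
n=0: no move; the opponent has just taken the last matchstick and therefore loses → W
n=1: L (sole option 0(W) is W)
n=2: W (go to 1, an L position)
n=3: W (go to 1, an L position)
n=4: L (options 3(W), 2(W) are all W)
n=5: W (go to 4, an L position)
n=6: W (go to 4, an L position)
n=7: L (options 6(W), 5(W), 2(W) are all W)
n=8: W (go to 7, an L position)
n=9: W (go to 7, an L position)
n=10: L (options 9(W), 8(W), 5(W) are all W)
n=11: W (go to 10, an L position)
n=12: W (go to 10, an L position)
n=13: L (options 12(W), 11(W), 8(W) are all W)
n=14: W (go to 13, an L position)
n=15: W (go to 13, an L position)
The starting position 15 is W: Rosa should remove 2, leaving 13, handing over an L position.

Rosa wins.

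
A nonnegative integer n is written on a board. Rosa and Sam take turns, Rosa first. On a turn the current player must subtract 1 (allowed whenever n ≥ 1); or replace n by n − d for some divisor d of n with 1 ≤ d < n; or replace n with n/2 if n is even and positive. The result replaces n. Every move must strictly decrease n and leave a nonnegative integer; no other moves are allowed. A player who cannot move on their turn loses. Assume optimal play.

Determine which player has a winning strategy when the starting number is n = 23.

Sam wins.

Compute win/loss labels from the base case upward. A position with no move is L. Any other position is W if it can reach an L in one move, else L.
n=0: no move → L
n=1: can move to 0, which is L ⇒ W
n=2: the only move is to 1(W), a W ⇒ L
n=3: can move to 2, which is L ⇒ W
n=4: can move to 2, which is L ⇒ W
n=5: the only move is to 4(W), a W ⇒ L
n=6: can move to 5, which is L ⇒ W
n=7: the only move is to 6(W), a W ⇒ L
n=8: can move to 7, which is L ⇒ W
n=9: moves to 6(W), 8(W); every one is W ⇒ L
n=10: can move to 5, which is L ⇒ W
n=11: the only move is to 10(W), a W ⇒ L
n=12: can move to 9, which is L ⇒ W
n=13: the only move is to 12(W), a W ⇒ L
n=14: can move to 7, which is L ⇒ W
n=15: moves to 10(W), 12(W), 14(W); every one is W ⇒ L
n=16: can move to 15, which is L ⇒ W
n=17: the only move is to 16(W), a W ⇒ L
n=18: can move to 9, which is L ⇒ W
n=19: the only move is to 18(W), a W ⇒ L
n=20: can move to 15, which is L ⇒ W
n=21: moves to 14(W), 18(W), 20(W); every one is W ⇒ L
n=22: can move to 11, which is L ⇒ W
n=23: the only move is to 22(W), a W ⇒ L
The starting position 23 is L: whatever Rosa does, the opponent receives a W position.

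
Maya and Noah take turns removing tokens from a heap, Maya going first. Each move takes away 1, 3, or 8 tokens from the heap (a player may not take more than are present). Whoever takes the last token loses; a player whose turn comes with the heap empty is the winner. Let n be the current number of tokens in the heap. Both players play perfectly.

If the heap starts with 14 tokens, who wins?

Noah wins.

Positions with no move are W. A position that does have a move is losing for the player to move precisely when every available move leads to a winning position for the opponent. Fill in the labels:
n=0: no move; the opponent has just taken the last token and therefore loses → W
n=1: →0(W) only, which is W, so L
n=2: →1(L), so W
n=3: →2(W), 0(W) — all W, so L
n=4: →3(L), so W
n=5: →4(W), 2(W) — all W, so L
n=6: →5(L), so W
n=7: →6(W), 4(W) — all W, so L
n=8: →7(L), so W
n=9: →1(L), so W
n=10: →7(L), so W
n=11: →3(L), so W
n=12: →11(W), 9(W), 4(W) — all W, so L
n=13: →12(L), so W
n=14: →13(W), 11(W), 6(W) — all W, so L
The starting position 14 is L: whatever Maya does, the opponent receives a W position.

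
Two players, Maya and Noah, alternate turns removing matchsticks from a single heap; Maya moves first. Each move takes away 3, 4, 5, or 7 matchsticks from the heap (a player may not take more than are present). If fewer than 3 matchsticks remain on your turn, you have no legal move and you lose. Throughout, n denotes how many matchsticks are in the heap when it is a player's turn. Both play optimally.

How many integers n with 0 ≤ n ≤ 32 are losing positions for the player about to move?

Label each position W (a win for the player to move) or L (a loss). A position with no legal move is L; any other position is W exactly when some move reaches an L, and L when every move reaches a W.
n=0: no move → L
n=1: no move → L
n=2: no move → L
n=3: W (go to 0, an L position)
n=4: W (go to 1, an L position)
n=5: W (go to 2, an L position)
n=6: W (go to 2, an L position)
n=7: W (go to 2, an L position)
n=8: W (go to 1, an L position)
n=9: W (go to 2, an L position)
n=10: L (options 7(W), 6(W), 5(W), 3(W) are all W)
n=11: L (options 8(W), 7(W), 6(W), 4(W) are all W)
n=12: L (options 9(W), 8(W), 7(W), 5(W) are all W)
n=13: W (go to 10, an L position)
n=14: W (go to 11, an L position)
n=15: W (go to 12, an L position)
n=16: W (go to 12, an L position)
n=17: W (go to 12, an L position)
n=18: W (go to 11, an L position)
n=19: W (go to 12, an L position)
n=20: L (options 17(W), 16(W), 15(W), 13(W) are all W)
n=21: L (options 18(W), 17(W), 16(W), 14(W) are all W)
n=22: L (options 19(W), 18(W), 17(W), 15(W) are all W)
n=23: W (go to 20, an L position)
n=24: W (go to 21, an L position)
n=25: W (go to 22, an L position)
n=26: W (go to 22, an L position)
n=27: W (go to 22, an L position)
n=28: W (go to 21, an L position)
n=29: W (go to 22, an L position)
n=30: L (options 27(W), 26(W), 25(W), 23(W) are all W)
n=31: L (options 28(W), 27(W), 26(W), 24(W) are all W)
n=32: L (options 29(W), 28(W), 27(W), 25(W) are all W)
L entries with 0 ≤ n ≤ 32: n = 0, 1, 2, 10, 11, 12, 20, 21, 22, 30, 31, 32; that makes 12.

12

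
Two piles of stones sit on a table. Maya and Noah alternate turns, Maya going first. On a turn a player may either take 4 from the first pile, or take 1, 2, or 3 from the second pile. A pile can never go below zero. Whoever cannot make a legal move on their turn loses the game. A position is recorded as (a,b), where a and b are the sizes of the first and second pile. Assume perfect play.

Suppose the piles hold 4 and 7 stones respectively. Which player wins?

Maya wins.

Build the W/L table. Terminal = L. A non-terminal position is W if it has a move to some L; otherwise it is L.
No move ever increases a pile, so every position that can arise here has a ≤ 4 and b ≤ 7; it is enough to label the cells with 0 ≤ a ≤ 4 and 0 ≤ b ≤ 7.
Every move lowers a or b (never raises either), so fill the grid row by row in increasing a, and left to right within a row: each cell's successors are then already labelled.
      b=0  b=1  b=2  b=3  b=4  b=5  b=6  b=7
a=0:    L    W    W    W    L    W    W    W
a=1:    L    W    W    W    L    W    W    W
a=2:    L    W    W    W    L    W    W    W
a=3:    L    W    W    W    L    W    W    W
a=4:    W    L    W    W    W    L    W    W
Cells with no legal move (terminal, hence L): (0,0), (1,0), (2,0), (3,0).
The remaining L cells, each justified by listing all of its moves:
(0,4): moves to (0,3)(W), (0,2)(W), (0,1)(W); every one is W ⇒ L
(1,4): moves to (1,3)(W), (1,2)(W), (1,1)(W); every one is W ⇒ L
(2,4): moves to (2,3)(W), (2,2)(W), (2,1)(W); every one is W ⇒ L
(3,4): moves to (3,3)(W), (3,2)(W), (3,1)(W); every one is W ⇒ L
(4,1): moves to (0,1)(W), (4,0)(W); every one is W ⇒ L
(4,5): moves to (0,5)(W), (4,4)(W), (4,3)(W), (4,2)(W); every one is W ⇒ L
Every other cell has at least one move into one of the L cells above, so it is W.
The starting position (4,7) is W: Maya should move to (4,5), handing over an L position.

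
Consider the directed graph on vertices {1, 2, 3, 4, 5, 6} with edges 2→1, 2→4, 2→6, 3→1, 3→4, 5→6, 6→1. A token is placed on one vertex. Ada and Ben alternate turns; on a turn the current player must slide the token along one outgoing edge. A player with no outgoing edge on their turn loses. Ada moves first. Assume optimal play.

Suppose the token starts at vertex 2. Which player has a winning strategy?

Build the W/L table. Terminal = L. A non-terminal position is W if it has a move to some L; otherwise it is L.
Every edge goes from a vertex to one that appears earlier in the order 1, 4, 6, 2, 5, 3, so processing vertices in that order labels each vertex after all of its successors.
1: no outgoing edge → L
4: no outgoing edge → L
6: W (go to 1, an L position)
2: W (go to 4, an L position)
5: L (sole option 6(W) is W)
3: W (go to 4, an L position)
From 2 Ada can move to 4, reaching an L position.

Ada wins.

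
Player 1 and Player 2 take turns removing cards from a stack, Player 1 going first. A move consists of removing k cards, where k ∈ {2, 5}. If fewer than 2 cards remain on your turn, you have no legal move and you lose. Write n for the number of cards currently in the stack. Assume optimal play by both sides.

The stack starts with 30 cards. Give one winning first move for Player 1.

Remove 2, leaving 28.

Positions with no move are L. A position that does have a move is losing for the player to move precisely when every available move leads to a winning position for the opponent. Fill in the labels:
n=0: no move → L
n=1: no move → L
n=2: W (go to 0, an L position)
n=3: W (go to 1, an L position)
n=4: L (sole option 2(W) is W)
n=5: W (go to 0, an L position)
n=6: W (go to 4, an L position)
n=7: L (options 5(W), 2(W) are all W)
n=8: L (options 6(W), 3(W) are all W)
n=9: W (go to 7, an L position)
n=10: W (go to 8, an L position)
n=11: L (options 9(W), 6(W) are all W)
n=12: W (go to 7, an L position)
n=13: W (go to 11, an L position)
n=14: L (options 12(W), 9(W) are all W)
n=15: L (options 13(W), 10(W) are all W)
n=16: W (go to 14, an L position)
n=17: W (go to 15, an L position)
n=18: L (options 16(W), 13(W) are all W)
n=19: W (go to 14, an L position)
n=20: W (go to 18, an L position)
n=21: L (options 19(W), 16(W) are all W)
n=22: L (options 20(W), 17(W) are all W)
n=23: W (go to 21, an L position)
n=24: W (go to 22, an L position)
n=25: L (options 23(W), 20(W) are all W)
n=26: W (go to 21, an L position)
n=27: W (go to 25, an L position)
n=28: L (options 26(W), 23(W) are all W)
n=29: L (options 27(W), 24(W) are all W)
n=30: W (go to 28, an L position)
From 30, the L positions reachable in one move are: 28, 25. Any move reaching one of these is winning.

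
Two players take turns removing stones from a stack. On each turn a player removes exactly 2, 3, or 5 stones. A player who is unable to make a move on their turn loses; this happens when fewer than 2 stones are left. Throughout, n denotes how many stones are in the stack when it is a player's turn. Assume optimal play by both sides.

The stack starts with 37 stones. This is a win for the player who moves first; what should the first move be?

Remove 2, leaving 35.

Work bottom-up. With no move the player to move loses. Otherwise the position is W if at least one move leads to an L position for the opponent, and L if every move leads to a W.
n=0: no move → L
n=1: no move → L
n=2: can move to 0, which is L ⇒ W
n=3: can move to 1, which is L ⇒ W
n=4: can move to 1, which is L ⇒ W
n=5: can move to 0, which is L ⇒ W
n=6: can move to 1, which is L ⇒ W
n=7: moves to 5(W), 4(W), 2(W); every one is W ⇒ L
n=8: moves to 6(W), 5(W), 3(W); every one is W ⇒ L
n=9: can move to 7, which is L ⇒ W
n=10: can move to 8, which is L ⇒ W
n=11: can move to 8, which is L ⇒ W
n=12: can move to 7, which is L ⇒ W
n=13: can move to 8, which is L ⇒ W
n=14: moves to 12(W), 11(W), 9(W); every one is W ⇒ L
n=15: moves to 13(W), 12(W), 10(W); every one is W ⇒ L
n=16: can move to 14, which is L ⇒ W
n=17: can move to 15, which is L ⇒ W
n=18: can move to 15, which is L ⇒ W
n=19: can move to 14, which is L ⇒ W
n=20: can move to 15, which is L ⇒ W
n=21: moves to 19(W), 18(W), 16(W); every one is W ⇒ L
n=22: moves to 20(W), 19(W), 17(W); every one is W ⇒ L
n=23: can move to 21, which is L ⇒ W
n=24: can move to 22, which is L ⇒ W
n=25: can move to 22, which is L ⇒ W
n=26: can move to 21, which is L ⇒ W
n=27: can move to 22, which is L ⇒ W
n=28: moves to 26(W), 25(W), 23(W); every one is W ⇒ L
n=29: moves to 27(W), 26(W), 24(W); every one is W ⇒ L
n=30: can move to 28, which is L ⇒ W
n=31: can move to 29, which is L ⇒ W
n=32: can move to 29, which is L ⇒ W
n=33: can move to 28, which is L ⇒ W
n=34: can move to 29, which is L ⇒ W
n=35: moves to 33(W), 32(W), 30(W); every one is W ⇒ L
n=36: moves to 34(W), 33(W), 31(W); every one is W ⇒ L
n=37: can move to 35, which is L ⇒ W
From 37, the L positions reachable in one move are: 35.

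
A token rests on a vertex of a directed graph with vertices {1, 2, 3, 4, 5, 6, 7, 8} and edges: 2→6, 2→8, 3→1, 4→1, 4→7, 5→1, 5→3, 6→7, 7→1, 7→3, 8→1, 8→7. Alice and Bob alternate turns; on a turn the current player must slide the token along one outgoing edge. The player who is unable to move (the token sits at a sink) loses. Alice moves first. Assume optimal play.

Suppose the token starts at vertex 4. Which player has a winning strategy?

Classify positions by backward induction: terminal positions (no move available) are L. From any other position, the mover wins iff some move reaches an L.
Every edge goes from a vertex to one that appears earlier in the order 1, 3, 7, 6, 8, 2, 4, 5, so processing vertices in that order labels each vertex after all of its successors.
1: no outgoing edge → L
3: can move to 1, which is L ⇒ W
7: can move to 1, which is L ⇒ W
6: the only move is to 7(W), a W ⇒ L
8: can move to 1, which is L ⇒ W
2: can move to 6, which is L ⇒ W
4: can move to 1, which is L ⇒ W
5: can move to 1, which is L ⇒ W
The starting position 4 is W: Alice should move to 1, handing over an L position.

Alice wins.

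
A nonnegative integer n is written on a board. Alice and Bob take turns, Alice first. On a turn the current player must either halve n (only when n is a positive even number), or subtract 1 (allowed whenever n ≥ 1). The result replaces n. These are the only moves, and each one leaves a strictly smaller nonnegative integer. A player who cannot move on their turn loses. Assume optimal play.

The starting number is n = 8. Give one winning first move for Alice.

Move to 7.

Work bottom-up. With no move the player to move loses. Otherwise the position is W if at least one move leads to an L position for the opponent, and L if every move leads to a W.
n=0: no move → L
n=1: reaches L-position 0 → W
n=2: only reaches 1(W), which is W → L
n=3: reaches L-position 2 → W
n=4: reaches L-position 2 → W
n=5: only reaches 4(W), which is W → L
n=6: reaches L-position 5 → W
n=7: only reaches 6(W), which is W → L
n=8: reaches L-position 7 → W
From 8, the L positions reachable in one move are: 7.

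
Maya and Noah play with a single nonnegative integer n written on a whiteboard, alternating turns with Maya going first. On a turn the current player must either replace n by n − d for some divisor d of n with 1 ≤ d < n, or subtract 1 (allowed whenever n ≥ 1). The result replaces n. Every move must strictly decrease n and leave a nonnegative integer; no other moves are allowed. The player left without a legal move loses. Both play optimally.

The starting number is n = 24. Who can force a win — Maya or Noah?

Maya wins.

Use the standard recursion: the mover loses at a terminal position; elsewhere, the mover wins exactly when some move hands the opponent an L position.
n=0: no move → L
n=1: W (go to 0, an L position)
n=2: L (sole option 1(W) is W)
n=3: W (go to 2, an L position)
n=4: W (go to 2, an L position)
n=5: L (sole option 4(W) is W)
n=6: W (go to 5, an L position)
n=7: L (sole option 6(W) is W)
n=8: W (go to 7, an L position)
n=9: L (options 6(W), 8(W) are all W)
n=10: W (go to 5, an L position)
n=11: L (sole option 10(W) is W)
n=12: W (go to 9, an L position)
n=13: L (sole option 12(W) is W)
n=14: W (go to 7, an L position)
n=15: L (options 10(W), 12(W), 14(W) are all W)
n=16: W (go to 15, an L position)
n=17: L (sole option 16(W) is W)
n=18: W (go to 9, an L position)
n=19: L (sole option 18(W) is W)
n=20: W (go to 15, an L position)
n=21: L (options 14(W), 18(W), 20(W) are all W)
n=22: W (go to 11, an L position)
n=23: L (sole option 22(W) is W)
n=24: W (go to 21, an L position)
The starting position 24 is W: Maya should move to 21, handing over an L position.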